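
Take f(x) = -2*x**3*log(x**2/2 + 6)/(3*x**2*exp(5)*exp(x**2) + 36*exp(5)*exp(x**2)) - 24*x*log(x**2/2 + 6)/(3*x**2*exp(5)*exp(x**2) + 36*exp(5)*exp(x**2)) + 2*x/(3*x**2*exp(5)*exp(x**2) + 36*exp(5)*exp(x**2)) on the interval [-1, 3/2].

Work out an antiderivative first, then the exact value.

f has the shape u'v + uv' for u = exp(-x**2 - 5)/3 and v = log(x**2/2 + 6) — it is the derivative of the product u*v.
F(x) = exp(-x**2 - 5)*log(x**2/2 + 6)/3 is an antiderivative of f.
Check: d/dx[exp(-x**2 - 5)*log(x**2/2 + 6)/3] = (-2*x**3*log(x**2/2 + 6) - 24*x*log(x**2/2 + 6) + 2*x)/(3*x**2*exp(5)*exp(x**2) + 36*exp(5)*exp(x**2)), which equals f(x).
F(3/2) = exp(-29/4)*log(57/8)/3; F(-1) = exp(-6)*log(13/2)/3.
Integral = F(3/2) - F(-1) = -exp(-6)*log(13/2)/3 + exp(-29/4)*log(57/8)/3.

Antiderivative: F(x) = exp(-x**2 - 5)*log(x**2/2 + 6)/3; value = -exp(-6)*log(13/2)/3 + exp(-29/4)*log(57/8)/3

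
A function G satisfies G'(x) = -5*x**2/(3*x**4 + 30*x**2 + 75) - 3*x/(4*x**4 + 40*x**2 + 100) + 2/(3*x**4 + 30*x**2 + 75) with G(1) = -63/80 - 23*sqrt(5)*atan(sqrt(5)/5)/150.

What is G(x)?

The integrand splits into summands that can be handled one at a time.
A general antiderivative is -(-36*x - 15)/(40*x**2 + 200) - 23*sqrt(5)*atan(sqrt(5)*x/5)/150 + C.
The condition gives C = -63/80 - 23*sqrt(5)*atan(sqrt(5)/5)/150 - (-23*sqrt(5)*atan(sqrt(5)/5)/150 + 17/80) = -1.
So G(x) = (-600*x**2 + 540*x - 92*sqrt(5)*(x**2 + 5)*atan(sqrt(5)*x/5) - 2775)/(600*(x**2 + 5)).
Check: d/dx[(-600*x**2 + 540*x - 92*sqrt(5)*(x**2 + 5)*atan(sqrt(5)*x/5) - 2775)/(600*(x**2 + 5))] = (-20*x**2 - 9*x + 8)/(12*x**4 + 120*x**2 + 300), which equals G'(x).

G(x) = (-600*x**2 + 540*x - 92*sqrt(5)*(x**2 + 5)*atan(sqrt(5)*x/5) - 2775)/(600*(x**2 + 5))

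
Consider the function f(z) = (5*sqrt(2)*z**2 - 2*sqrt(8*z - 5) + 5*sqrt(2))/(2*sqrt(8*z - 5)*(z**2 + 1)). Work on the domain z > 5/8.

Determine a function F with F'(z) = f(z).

A first test for any F(z): its z-derivative must equal f(z) identically.
Check: d/dz[sqrt(2)*(5*sqrt(8*z - 5) - 4*sqrt(2)*atan(z))/8] = (5*sqrt(2)*z**2 - 2*sqrt(8*z - 5) + 5*sqrt(2))/(2*z**2*sqrt(8*z - 5) + 2*sqrt(8*z - 5)), which equals f(z).

An antiderivative is F(z) = sqrt(2)*(5*sqrt(8*z - 5) - 4*sqrt(2)*atan(z))/8.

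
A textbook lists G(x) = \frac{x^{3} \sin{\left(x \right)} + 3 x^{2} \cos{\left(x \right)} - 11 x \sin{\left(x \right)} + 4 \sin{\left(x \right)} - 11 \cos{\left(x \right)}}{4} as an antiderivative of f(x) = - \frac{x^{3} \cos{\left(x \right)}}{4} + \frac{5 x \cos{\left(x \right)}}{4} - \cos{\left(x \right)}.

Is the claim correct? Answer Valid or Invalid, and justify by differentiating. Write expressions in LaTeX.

Invalid: d/dx[G] - f = \frac{x^{3} \cos{\left(x \right)}}{2} - \frac{5 x \cos{\left(x \right)}}{2} + 2 \cos{\left(x \right)}, which is not 0.

d/dx[G] = \frac{x^{3} \cos{\left(x \right)}}{4} - \frac{5 x \cos{\left(x \right)}}{4} + \cos{\left(x \right)}
d/dx[G] - f(x) = \frac{x^{3} \cos{\left(x \right)}}{2} - \frac{5 x \cos{\left(x \right)}}{2} + 2 \cos{\left(x \right)} != 0.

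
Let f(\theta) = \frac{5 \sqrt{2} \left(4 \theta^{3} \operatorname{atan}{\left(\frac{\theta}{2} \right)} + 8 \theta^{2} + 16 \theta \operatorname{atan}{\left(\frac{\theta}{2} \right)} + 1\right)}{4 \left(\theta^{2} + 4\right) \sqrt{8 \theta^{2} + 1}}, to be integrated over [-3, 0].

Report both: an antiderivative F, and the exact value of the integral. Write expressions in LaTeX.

Antiderivative: F(\theta) = \frac{5 \sqrt{2} \sqrt{8 \theta^{2} + 1} \operatorname{atan}{\left(\frac{\theta}{2} \right)}}{8}; value = \frac{5 \sqrt{146} \operatorname{atan}{\left(\frac{3}{2} \right)}}{8}

Recognize the product-rule pattern: f = u'v + uv' with u = \frac{5 \sqrt{4 \theta^{2} + \frac{1}{2}}}{4}, v = \operatorname{atan}{\left(\frac{\theta}{2} \right)}, so integration by parts undoes it.
F(\theta) = \frac{5 \sqrt{2} \sqrt{8 \theta^{2} + 1} \operatorname{atan}{\left(\frac{\theta}{2} \right)}}{8} is an antiderivative of f.
Check: d/d\theta[\frac{5 \sqrt{2} \sqrt{8 \theta^{2} + 1} \operatorname{atan}{\left(\frac{\theta}{2} \right)}}{8}] = \frac{20 \sqrt{2} \theta^{3} \operatorname{atan}{\left(\frac{\theta}{2} \right)} + 40 \sqrt{2} \theta^{2} + 80 \sqrt{2} \theta \operatorname{atan}{\left(\frac{\theta}{2} \right)} + 5 \sqrt{2}}{4 \theta^{2} \sqrt{8 \theta^{2} + 1} + 16 \sqrt{8 \theta^{2} + 1}}, which equals f(\theta).
F(0) = 0; F(-3) = - \frac{5 \sqrt{146} \operatorname{atan}{\left(\frac{3}{2} \right)}}{8}.
Integral = F(0) - F(-3) = \frac{5 \sqrt{146} \operatorname{atan}{\left(\frac{3}{2} \right)}}{8}.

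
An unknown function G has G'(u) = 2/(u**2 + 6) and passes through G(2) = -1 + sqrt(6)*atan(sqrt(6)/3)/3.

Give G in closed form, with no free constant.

Recover the given G'(u) by differentiating a candidate G(u); any mismatch rules it out.
A general antiderivative is sqrt(6)*atan(sqrt(6)*u/6)/3 + C.
The condition gives C = -1 + sqrt(6)*atan(sqrt(6)/3)/3 - (sqrt(6)*atan(sqrt(6)/3)/3) = -1.
So G(u) = sqrt(6)*atan(sqrt(6)*u/6)/3 - 1.
Check: d/du[sqrt(6)*atan(sqrt(6)*u/6)/3 - 1] = 2/(u**2 + 6) = G'(u).

G(u) = sqrt(6)*atan(sqrt(6)*u/6)/3 - 1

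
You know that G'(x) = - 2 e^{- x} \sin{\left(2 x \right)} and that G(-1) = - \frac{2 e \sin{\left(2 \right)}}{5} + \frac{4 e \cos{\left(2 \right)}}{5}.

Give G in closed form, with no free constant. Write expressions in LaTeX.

G(x) = \frac{2 e^{- x} \sin{\left(2 x \right)}}{5} + \frac{4 e^{- x} \cos{\left(2 x \right)}}{5}

Differentiate the proposed G(x) back; it has to land on the given G'(x).
A general antiderivative is \frac{2 e^{- x} \sin{\left(2 x \right)}}{5} + \frac{4 e^{- x} \cos{\left(2 x \right)}}{5} + C.
The condition gives C = - \frac{2 e \sin{\left(2 \right)}}{5} + \frac{4 e \cos{\left(2 \right)}}{5} - (- \frac{2 e \sin{\left(2 \right)}}{5} + \frac{4 e \cos{\left(2 \right)}}{5}) = 0.
So G(x) = \frac{2 e^{- x} \sin{\left(2 x \right)}}{5} + \frac{4 e^{- x} \cos{\left(2 x \right)}}{5}.
Check: d/dx[\frac{2 e^{- x} \sin{\left(2 x \right)}}{5} + \frac{4 e^{- x} \cos{\left(2 x \right)}}{5}] = - 2 e^{- x} \sin{\left(2 x \right)} = G'(x).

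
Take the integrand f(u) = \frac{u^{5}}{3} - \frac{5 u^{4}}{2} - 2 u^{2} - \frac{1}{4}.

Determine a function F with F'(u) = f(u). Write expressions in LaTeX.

The integrand splits into summands that can be handled one at a time.
Check: d/du[\frac{u^{6}}{18} - \frac{u^{5}}{2} - \frac{2 u^{3}}{3} - \frac{u}{4}] = \frac{u^{5}}{3} - \frac{5 u^{4}}{2} - 2 u^{2} - \frac{1}{4} = f(u).

An antiderivative is F(u) = \frac{u^{6}}{18} - \frac{u^{5}}{2} - \frac{2 u^{3}}{3} - \frac{u}{4}.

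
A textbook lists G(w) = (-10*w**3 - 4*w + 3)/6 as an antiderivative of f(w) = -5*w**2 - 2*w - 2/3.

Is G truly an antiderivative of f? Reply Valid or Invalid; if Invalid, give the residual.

d/dw[G] = -5*w**2 - 2/3
d/dw[G] - f(w) = 2*w != 0.

Invalid: d/dw[G] - f = 2*w, which is not 0.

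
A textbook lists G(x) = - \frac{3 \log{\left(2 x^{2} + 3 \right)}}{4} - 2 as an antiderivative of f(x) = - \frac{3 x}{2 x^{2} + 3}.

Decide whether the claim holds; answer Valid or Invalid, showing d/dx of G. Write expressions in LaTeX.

d/dx[G] = - \frac{3 x}{2 x^{2} + 3}
This equals f(x) exactly, so the claim holds.

Valid. The derivative of G reproduces f.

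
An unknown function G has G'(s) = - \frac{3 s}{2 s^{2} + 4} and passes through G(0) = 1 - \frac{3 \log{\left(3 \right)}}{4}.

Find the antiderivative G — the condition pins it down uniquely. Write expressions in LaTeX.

G(s) = 1 - \frac{3 \log{\left(\frac{3 s^{2}}{2} + 3 \right)}}{4}

G'(s) matches the chain-rule pattern g'(h)*h' with inner function h(s) = \frac{3 s^{2}}{2} + 3; substituting u = h(s) collapses the integral.
A general antiderivative is - \frac{3 \log{\left(\frac{3 s^{2}}{2} + 3 \right)}}{4} + C.
The condition gives C = 1 - \frac{3 \log{\left(3 \right)}}{4} - (- \frac{3 \log{\left(3 \right)}}{4}) = 1.
So G(s) = 1 - \frac{3 \log{\left(\frac{3 s^{2}}{2} + 3 \right)}}{4}.
Check: d/ds[1 - \frac{3 \log{\left(\frac{3 s^{2}}{2} + 3 \right)}}{4}] = - \frac{3 s}{2 s^{2} + 4} = G'(s).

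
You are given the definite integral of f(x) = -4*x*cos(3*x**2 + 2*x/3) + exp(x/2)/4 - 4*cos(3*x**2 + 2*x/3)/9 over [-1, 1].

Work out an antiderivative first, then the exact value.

The integrand splits into summands that can be handled one at a time.
F(x) = exp(x/2)/2 - 2*sin(3*x**2 + 2*x/3)/3 is an antiderivative of f.
Check: d/dx[exp(x/2)/2 - 2*sin(3*x**2 + 2*x/3)/3] = -4*x*cos(3*x**2 + 2*x/3) + exp(x/2)/4 - 4*cos(3*x**2 + 2*x/3)/9 = f(x).
F(1) = -2*sin(11/3)/3 + exp(1/2)/2; F(-1) = -2*sin(7/3)/3 + exp(-1/2)/2.
Integral = F(1) - F(-1) = -exp(-1/2)/2 - 2*sin(11/3)/3 + 2*sin(7/3)/3 + exp(1/2)/2.

Antiderivative: F(x) = exp(x/2)/2 - 2*sin(3*x**2 + 2*x/3)/3; value = -exp(-1/2)/2 - 2*sin(11/3)/3 + 2*sin(7/3)/3 + exp(1/2)/2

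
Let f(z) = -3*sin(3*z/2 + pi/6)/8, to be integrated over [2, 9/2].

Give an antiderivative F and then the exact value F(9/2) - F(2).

Antiderivative: F(z) = cos(3*z/2 + pi/6)/4; value = cos(pi/6 + 27/4)/4 - cos(pi/6 + 3)/4

Differentiate the proposed F(z) back; it has to land on f(z) exactly.
F(z) = cos(3*z/2 + pi/6)/4 is an antiderivative of f.
Check: d/dz[cos(3*z/2 + pi/6)/4] = -3*sin(3*z/2 + pi/6)/8 = f(z).
F(9/2) = cos(pi/6 + 27/4)/4; F(2) = cos(pi/6 + 3)/4.
Integral = F(9/2) - F(2) = cos(pi/6 + 27/4)/4 - cos(pi/6 + 3)/4.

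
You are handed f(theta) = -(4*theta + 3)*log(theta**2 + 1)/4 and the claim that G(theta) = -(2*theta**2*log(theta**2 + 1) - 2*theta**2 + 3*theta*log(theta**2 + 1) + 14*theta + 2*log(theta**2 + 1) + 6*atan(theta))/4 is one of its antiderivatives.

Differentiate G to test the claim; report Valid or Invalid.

Invalid: d/dtheta[G] - f = -5, which is not 0.

d/dtheta[G] = -theta*log(theta**2 + 1) - 3*log(theta**2 + 1)/4 - 5
d/dtheta[G] - f(theta) = -5 != 0.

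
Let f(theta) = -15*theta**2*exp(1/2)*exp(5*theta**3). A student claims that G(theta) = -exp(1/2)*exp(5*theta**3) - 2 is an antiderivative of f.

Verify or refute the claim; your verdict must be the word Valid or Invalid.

Valid - differentiating G returns exactly f.

d/dtheta[G] = -15*theta**2*exp(1/2)*exp(5*theta**3)
This equals f(theta) exactly, so the claim holds.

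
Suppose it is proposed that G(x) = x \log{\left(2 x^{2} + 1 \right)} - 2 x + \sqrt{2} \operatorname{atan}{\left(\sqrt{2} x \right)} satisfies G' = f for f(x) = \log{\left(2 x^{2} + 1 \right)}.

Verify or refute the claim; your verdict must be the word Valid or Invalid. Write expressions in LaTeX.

Valid - the claim checks out under differentiation.

d/dx[G] = \log{\left(2 x^{2} + 1 \right)}
This equals f(x) exactly, so the claim holds.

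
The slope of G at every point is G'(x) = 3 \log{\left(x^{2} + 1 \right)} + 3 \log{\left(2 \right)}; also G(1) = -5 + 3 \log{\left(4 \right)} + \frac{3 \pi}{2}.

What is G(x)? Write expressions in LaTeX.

G(x) = 3 x \log{\left(2 x^{2} + 2 \right)} - 6 x + 6 \operatorname{atan}{\left(x \right)} + 1

Recover the given G'(x) by differentiating a candidate G(x); any mismatch rules it out.
A general antiderivative is 3 x \log{\left(2 x^{2} + 2 \right)} - 6 x + 6 \operatorname{atan}{\left(x \right)} + C.
The condition gives C = -5 + 3 \log{\left(4 \right)} + \frac{3 \pi}{2} - (-6 + 3 \log{\left(4 \right)} + \frac{3 \pi}{2}) = 1.
So G(x) = 3 x \log{\left(2 x^{2} + 2 \right)} - 6 x + 6 \operatorname{atan}{\left(x \right)} + 1.
Check: d/dx[3 x \log{\left(2 x^{2} + 2 \right)} - 6 x + 6 \operatorname{atan}{\left(x \right)} + 1] = 3 \log{\left(x^{2} + 1 \right)} + 3 \log{\left(2 \right)} = G'(x).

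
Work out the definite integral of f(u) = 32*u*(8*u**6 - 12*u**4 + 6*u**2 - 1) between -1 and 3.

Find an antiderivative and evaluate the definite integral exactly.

Antiderivative: F(u) = 2*(2*u**2 - 1)**4; value = 167040

The substitution w = 1 - 2*u**2 works: f is exactly (dF/dw)*(dw/du) for that inner function.
F(u) = 2*(2*u**2 - 1)**4 is an antiderivative of f.
Check: d/du[2*(2*u**2 - 1)**4] = 256*u**7 - 384*u**5 + 192*u**3 - 32*u, which equals f(u).
F(3) = 167042; F(-1) = 2.
Integral = F(3) - F(-1) = 167040.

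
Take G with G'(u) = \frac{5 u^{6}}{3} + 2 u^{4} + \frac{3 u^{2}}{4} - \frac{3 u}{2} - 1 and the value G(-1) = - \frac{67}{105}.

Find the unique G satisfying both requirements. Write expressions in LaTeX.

The integrand splits into summands that can be handled one at a time.
A general antiderivative is \frac{5 u^{7}}{21} + \frac{2 u^{5}}{5} + \frac{u^{3}}{4} - \frac{3 u^{2}}{4} - u + C.
The condition gives C = - \frac{67}{105} - (- \frac{67}{105}) = 0.
So G(u) = \frac{u \left(100 u^{6} + 168 u^{4} + 105 u^{2} - 315 u - 420\right)}{420}.
Check: d/du[\frac{u \left(100 u^{6} + 168 u^{4} + 105 u^{2} - 315 u - 420\right)}{420}] = \frac{5 u^{6}}{3} + 2 u^{4} + \frac{3 u^{2}}{4} - \frac{3 u}{2} - 1 = G'(u).

G(u) = \frac{u \left(100 u^{6} + 168 u^{4} + 105 u^{2} - 315 u - 420\right)}{420}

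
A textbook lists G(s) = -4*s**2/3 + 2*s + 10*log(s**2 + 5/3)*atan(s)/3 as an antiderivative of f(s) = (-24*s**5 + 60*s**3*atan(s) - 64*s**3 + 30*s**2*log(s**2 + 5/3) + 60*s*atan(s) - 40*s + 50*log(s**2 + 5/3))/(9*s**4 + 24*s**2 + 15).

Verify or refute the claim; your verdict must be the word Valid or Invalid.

Invalid: d/ds[G] - f = 2, which is not 0.

d/ds[G] = (-24*s**5 + 18*s**4 + 60*s**3*atan(s) - 64*s**3 + 30*s**2*log(s**2 + 5/3) + 48*s**2 + 60*s*atan(s) - 40*s + 50*log(s**2 + 5/3) + 30)/(9*s**4 + 24*s**2 + 15)
d/ds[G] - f(s) = 2 != 0.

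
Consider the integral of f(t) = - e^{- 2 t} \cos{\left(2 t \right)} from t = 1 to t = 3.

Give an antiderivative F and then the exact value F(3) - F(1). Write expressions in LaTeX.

Antiderivative: F(t) = \frac{\left(- \sin{\left(2 t \right)} + \cos{\left(2 t \right)}\right) e^{- 2 t}}{4}; value = - \frac{\sin{\left(6 \right)}}{4 e^{6}} + \frac{\cos{\left(6 \right)}}{4 e^{6}} - \frac{\cos{\left(2 \right)}}{4 e^{2}} + \frac{\sin{\left(2 \right)}}{4 e^{2}}

Differentiate the proposed F(t) back; it has to land on f(t) exactly.
F(t) = \frac{\left(- \sin{\left(2 t \right)} + \cos{\left(2 t \right)}\right) e^{- 2 t}}{4} is an antiderivative of f.
Check: d/dt[\frac{\left(- \sin{\left(2 t \right)} + \cos{\left(2 t \right)}\right) e^{- 2 t}}{4}] = - e^{- 2 t} \cos{\left(2 t \right)} = f(t).
F(3) = - \frac{\sin{\left(6 \right)}}{4 e^{6}} + \frac{\cos{\left(6 \right)}}{4 e^{6}}; F(1) = - \frac{\sin{\left(2 \right)}}{4 e^{2}} + \frac{\cos{\left(2 \right)}}{4 e^{2}}.
Integral = F(3) - F(1) = - \frac{\sin{\left(6 \right)}}{4 e^{6}} + \frac{\cos{\left(6 \right)}}{4 e^{6}} - \frac{\cos{\left(2 \right)}}{4 e^{2}} + \frac{\sin{\left(2 \right)}}{4 e^{2}}.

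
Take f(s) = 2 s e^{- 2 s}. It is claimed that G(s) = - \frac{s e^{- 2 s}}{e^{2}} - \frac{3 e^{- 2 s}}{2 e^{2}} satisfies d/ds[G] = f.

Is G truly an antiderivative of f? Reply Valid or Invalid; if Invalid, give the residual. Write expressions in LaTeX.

d/ds[G] = \frac{\left(2 s + 2\right) e^{- 2 s}}{e^{2}}
d/ds[G] - f(s) = \frac{\left(- 2 s e^{2} + 2 s + 2\right) e^{- 2 s}}{e^{2}} != 0.

Invalid: d/ds[G] - f = \frac{\left(- 2 s e^{2} + 2 s + 2\right) e^{- 2 s}}{e^{2}}, which is not 0.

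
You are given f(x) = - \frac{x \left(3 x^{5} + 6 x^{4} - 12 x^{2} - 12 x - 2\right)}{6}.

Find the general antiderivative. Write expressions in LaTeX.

F(x) = - \frac{x^{7}}{14} - \frac{x^{6}}{6} + \frac{x^{4}}{2} + \frac{2 x^{3}}{3} + \frac{x^{2}}{6} + C

Since d/dx undoes antidifferentiation here, F'(x) = f(x) is required of F(x).
Check: d/dx[- \frac{x^{7}}{14} - \frac{x^{6}}{6} + \frac{x^{4}}{2} + \frac{2 x^{3}}{3} + \frac{x^{2}}{6}] = - \frac{x^{6}}{2} - x^{5} + 2 x^{3} + 2 x^{2} + \frac{x}{3}, which equals f(x).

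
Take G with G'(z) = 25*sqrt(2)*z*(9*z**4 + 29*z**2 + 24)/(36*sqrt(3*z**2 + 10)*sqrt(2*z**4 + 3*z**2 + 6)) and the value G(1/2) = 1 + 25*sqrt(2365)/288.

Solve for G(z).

G'(z) has the shape u'v + uv' for u = 25*sqrt(z**2/2 + 5/3)/12 and v = sqrt(2*z**4/3 + z**2 + 2) — it is the derivative of the product u*v.
A general antiderivative is 25*sqrt(z**2/2 + 5/3)*sqrt(2*z**4/3 + z**2 + 2)/12 + C.
The condition gives C = 1 + 25*sqrt(2365)/288 - (25*sqrt(2365)/288) = 1.
So G(z) = (25*sqrt(2)*sqrt(3*z**2 + 10)*sqrt(2*z**4 + 3*z**2 + 6) + 72)/72.
Check: d/dz[(25*sqrt(2)*sqrt(3*z**2 + 10)*sqrt(2*z**4 + 3*z**2 + 6) + 72)/72] = (225*sqrt(2)*z**5 + 725*sqrt(2)*z**3 + 600*sqrt(2)*z)/(36*sqrt(3*z**2 + 10)*sqrt(2*z**4 + 3*z**2 + 6)), which equals G'(z).

G(z) = (25*sqrt(2)*sqrt(3*z**2 + 10)*sqrt(2*z**4 + 3*z**2 + 6) + 72)/72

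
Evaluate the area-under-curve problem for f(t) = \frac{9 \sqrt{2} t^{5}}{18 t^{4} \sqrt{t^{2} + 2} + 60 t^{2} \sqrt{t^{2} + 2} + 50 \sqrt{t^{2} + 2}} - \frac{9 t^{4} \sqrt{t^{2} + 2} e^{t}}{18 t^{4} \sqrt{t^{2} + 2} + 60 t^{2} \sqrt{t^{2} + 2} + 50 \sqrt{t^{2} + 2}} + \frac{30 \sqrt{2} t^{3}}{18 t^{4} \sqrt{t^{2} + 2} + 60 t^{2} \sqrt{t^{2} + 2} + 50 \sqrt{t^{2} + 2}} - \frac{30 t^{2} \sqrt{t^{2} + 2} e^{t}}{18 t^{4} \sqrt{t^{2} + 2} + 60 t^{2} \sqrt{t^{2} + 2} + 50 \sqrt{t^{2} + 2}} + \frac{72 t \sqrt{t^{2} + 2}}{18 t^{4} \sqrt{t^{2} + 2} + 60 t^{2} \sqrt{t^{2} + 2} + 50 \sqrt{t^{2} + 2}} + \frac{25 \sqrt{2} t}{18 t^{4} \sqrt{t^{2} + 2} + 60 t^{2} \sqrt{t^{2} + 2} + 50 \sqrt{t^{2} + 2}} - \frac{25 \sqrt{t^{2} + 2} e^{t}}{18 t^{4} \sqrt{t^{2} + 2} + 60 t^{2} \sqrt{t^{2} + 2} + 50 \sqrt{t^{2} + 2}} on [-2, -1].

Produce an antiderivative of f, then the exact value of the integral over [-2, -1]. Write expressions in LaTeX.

Integrate term by term and add the pieces.
F(t) = \frac{\sqrt{2} \sqrt{t^{2} + 2} \left(3 t^{2} + 5\right) - \left(3 t^{2} + 5\right) e^{t} - 12}{2 \left(3 t^{2} + 5\right)} is an antiderivative of f.
Check: d/dt[\frac{\sqrt{2} \sqrt{t^{2} + 2} \left(3 t^{2} + 5\right) - \left(3 t^{2} + 5\right) e^{t} - 12}{2 \left(3 t^{2} + 5\right)}] = \frac{9 \sqrt{2} t^{5} - 9 t^{4} \sqrt{t^{2} + 2} e^{t} + 30 \sqrt{2} t^{3} - 30 t^{2} \sqrt{t^{2} + 2} e^{t} + 72 t \sqrt{t^{2} + 2} + 25 \sqrt{2} t - 25 \sqrt{t^{2} + 2} e^{t}}{18 t^{4} \sqrt{t^{2} + 2} + 60 t^{2} \sqrt{t^{2} + 2} + 50 \sqrt{t^{2} + 2}}, which equals f(t).
F(-1) = - \frac{3}{4} - \frac{1}{2 e} + \frac{\sqrt{6}}{2}; F(-2) = - \frac{6}{17} - \frac{1}{2 e^{2}} + \sqrt{3}.
Integral = F(-1) - F(-2) = - \sqrt{3} - \frac{27}{68} - \frac{1}{2 e} + \frac{1}{2 e^{2}} + \frac{\sqrt{6}}{2}.

Antiderivative: F(t) = \frac{\sqrt{2} \sqrt{t^{2} + 2} \left(3 t^{2} + 5\right) - \left(3 t^{2} + 5\right) e^{t} - 12}{2 \left(3 t^{2} + 5\right)}; value = - \sqrt{3} - \frac{27}{68} - \frac{1}{2 e} + \frac{1}{2 e^{2}} + \frac{\sqrt{6}}{2}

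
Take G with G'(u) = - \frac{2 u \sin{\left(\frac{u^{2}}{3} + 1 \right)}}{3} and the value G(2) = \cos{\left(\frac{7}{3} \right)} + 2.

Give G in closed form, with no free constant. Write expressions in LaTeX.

G(u) = \cos{\left(\frac{u^{2}}{3} + 1 \right)} + 2

G'(u) matches the chain-rule pattern g'(h)*h' with inner function h(u) = \frac{u^{2}}{3} + 1; substituting w = h(u) collapses the integral.
A general antiderivative is \cos{\left(\frac{u^{2}}{3} + 1 \right)} + C.
The condition gives C = \cos{\left(\frac{7}{3} \right)} + 2 - (\cos{\left(\frac{7}{3} \right)}) = 2.
So G(u) = \cos{\left(\frac{u^{2}}{3} + 1 \right)} + 2.
Check: d/du[\cos{\left(\frac{u^{2}}{3} + 1 \right)} + 2] = - \frac{2 u \sin{\left(\frac{u^{2}}{3} + 1 \right)}}{3} = G'(u).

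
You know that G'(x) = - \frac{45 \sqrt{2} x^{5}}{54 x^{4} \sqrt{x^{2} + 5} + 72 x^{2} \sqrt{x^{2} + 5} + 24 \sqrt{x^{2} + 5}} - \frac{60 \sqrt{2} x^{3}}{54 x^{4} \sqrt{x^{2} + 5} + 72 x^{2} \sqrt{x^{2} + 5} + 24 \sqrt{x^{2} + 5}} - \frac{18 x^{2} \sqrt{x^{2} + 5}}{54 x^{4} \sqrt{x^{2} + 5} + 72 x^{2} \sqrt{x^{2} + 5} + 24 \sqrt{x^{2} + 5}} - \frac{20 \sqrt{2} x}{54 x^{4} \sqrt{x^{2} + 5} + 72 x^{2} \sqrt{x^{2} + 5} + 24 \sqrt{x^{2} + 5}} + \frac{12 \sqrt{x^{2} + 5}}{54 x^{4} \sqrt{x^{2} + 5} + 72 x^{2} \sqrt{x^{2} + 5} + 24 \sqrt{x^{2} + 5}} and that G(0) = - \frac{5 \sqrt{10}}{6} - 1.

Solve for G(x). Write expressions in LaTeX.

G(x) = \frac{x}{3 x^{2} + 2} - \frac{5 \sqrt{\frac{x^{2}}{2} + \frac{5}{2}}}{3} - 1

The integrand splits into summands that can be handled one at a time.
A general antiderivative is \frac{x}{2 \left(\frac{3 x^{2}}{2} + 1\right)} - \frac{5 \sqrt{\frac{x^{2}}{2} + \frac{5}{2}}}{3} + C.
The condition gives C = - \frac{5 \sqrt{10}}{6} - 1 - (- \frac{5 \sqrt{10}}{6}) = -1.
So G(x) = \frac{x}{3 x^{2} + 2} - \frac{5 \sqrt{\frac{x^{2}}{2} + \frac{5}{2}}}{3} - 1.
Check: d/dx[\frac{x}{3 x^{2} + 2} - \frac{5 \sqrt{\frac{x^{2}}{2} + \frac{5}{2}}}{3} - 1] = \frac{- 45 \sqrt{2} x^{5} - 60 \sqrt{2} x^{3} - 18 x^{2} \sqrt{x^{2} + 5} - 20 \sqrt{2} x + 12 \sqrt{x^{2} + 5}}{54 x^{4} \sqrt{x^{2} + 5} + 72 x^{2} \sqrt{x^{2} + 5} + 24 \sqrt{x^{2} + 5}}, which equals G'(x).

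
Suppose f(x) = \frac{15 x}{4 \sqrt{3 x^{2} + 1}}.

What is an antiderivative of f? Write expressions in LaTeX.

An antiderivative is F(x) = \frac{5 \sqrt{3 x^{2} + 1}}{4}.

f matches the chain-rule pattern g'(h)*h' with inner function h(x) = 3 x^{2} + 1; substituting u = h(x) collapses the integral.
Check: d/dx[\frac{5 \sqrt{3 x^{2} + 1}}{4}] = \frac{15 x}{4 \sqrt{3 x^{2} + 1}} = f(x).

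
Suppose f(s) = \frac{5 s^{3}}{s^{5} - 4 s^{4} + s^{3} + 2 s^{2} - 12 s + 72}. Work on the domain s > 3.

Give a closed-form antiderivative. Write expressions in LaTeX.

An antiderivative is F(s) = \frac{594 \log{\left(s - 3 \right)}}{845} - \frac{\log{\left(s + 2 \right)}}{5} - \frac{85 \log{\left(s^{2} + 4 \right)}}{338} + \frac{35 \operatorname{atan}{\left(\frac{s}{2} \right)}}{169} - \frac{135}{65 s - 195}.

Factor the denominator (\left(s - 3\right)^{2} \left(s + 2\right) \left(s^{2} + 4\right)) and decompose: f = - \frac{5 \left(17 s - 14\right)}{169 \left(s^{2} + 4\right)} - \frac{1}{5 \left(s + 2\right)} + \frac{594}{845 \left(s - 3\right)} + \frac{27}{13 \left(s - 3\right)^{2}}; each piece integrates to a log, atan, or power term.
Check: d/ds[\frac{594 \log{\left(s - 3 \right)}}{845} - \frac{\log{\left(s + 2 \right)}}{5} - \frac{85 \log{\left(s^{2} + 4 \right)}}{338} + \frac{35 \operatorname{atan}{\left(\frac{s}{2} \right)}}{169} - \frac{135}{65 s - 195}] = \frac{5 s^{3}}{s^{5} - 4 s^{4} + s^{3} + 2 s^{2} - 12 s + 72} = f(s).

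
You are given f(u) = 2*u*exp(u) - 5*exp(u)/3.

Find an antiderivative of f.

An antiderivative is F(u) = (6*u - 11)*exp(u)/3.

f has the shape v'r + vr' for v = 2*u - 11/3 and r = exp(u) — it is the derivative of the product v*r.
Check: d/du[(6*u - 11)*exp(u)/3] = 2*u*exp(u) - 5*exp(u)/3 = f(u).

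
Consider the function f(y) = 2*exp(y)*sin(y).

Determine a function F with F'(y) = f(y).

A first test for any F(y): its y-derivative must equal f(y) identically.
Check: d/dy[exp(y)*sin(y) - exp(y)*cos(y)] = 2*exp(y)*sin(y) = f(y).

An antiderivative is F(y) = exp(y)*sin(y) - exp(y)*cos(y).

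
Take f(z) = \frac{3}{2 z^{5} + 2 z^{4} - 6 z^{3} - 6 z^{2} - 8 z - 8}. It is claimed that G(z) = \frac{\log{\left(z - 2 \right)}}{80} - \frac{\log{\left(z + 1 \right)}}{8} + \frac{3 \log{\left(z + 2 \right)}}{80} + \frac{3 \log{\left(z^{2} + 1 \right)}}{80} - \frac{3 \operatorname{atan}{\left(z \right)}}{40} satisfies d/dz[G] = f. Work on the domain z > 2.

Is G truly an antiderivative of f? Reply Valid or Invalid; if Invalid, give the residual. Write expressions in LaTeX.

Invalid: d/dz[G] - f = - \frac{3}{4 z^{5} + 4 z^{4} - 12 z^{3} - 12 z^{2} - 16 z - 16}, which is not 0.

d/dz[G] = \frac{3}{4 z^{5} + 4 z^{4} - 12 z^{3} - 12 z^{2} - 16 z - 16}
d/dz[G] - f(z) = - \frac{3}{4 z^{5} + 4 z^{4} - 12 z^{3} - 12 z^{2} - 16 z - 16} != 0.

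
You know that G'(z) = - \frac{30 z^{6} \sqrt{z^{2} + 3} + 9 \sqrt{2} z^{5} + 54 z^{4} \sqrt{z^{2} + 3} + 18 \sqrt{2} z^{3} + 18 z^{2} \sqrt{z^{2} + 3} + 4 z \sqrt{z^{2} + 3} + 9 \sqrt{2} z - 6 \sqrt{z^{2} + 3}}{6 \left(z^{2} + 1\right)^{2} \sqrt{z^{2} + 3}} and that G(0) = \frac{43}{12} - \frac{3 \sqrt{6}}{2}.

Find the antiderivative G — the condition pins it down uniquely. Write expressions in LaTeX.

G(z) = - \frac{20 z^{5} + 8 z^{3} + 18 \sqrt{2} z^{2} \sqrt{z^{2} + 3} - 39 z^{2} - 12 z + 18 \sqrt{2} \sqrt{z^{2} + 3} - 43}{12 \left(z^{2} + 1\right)}

A first test for any G(z): its z-derivative must equal the given G'(z).
A general antiderivative is - \frac{5 z^{3}}{3} + z - \frac{3 \sqrt{2 z^{2} + 6}}{2} + \frac{5}{4} + \frac{2}{3 \left(2 z^{2} + 2\right)} + C.
The condition gives C = \frac{43}{12} - \frac{3 \sqrt{6}}{2} - (\frac{19}{12} - \frac{3 \sqrt{6}}{2}) = 2.
So G(z) = - \frac{20 z^{5} + 8 z^{3} + 18 \sqrt{2} z^{2} \sqrt{z^{2} + 3} - 39 z^{2} - 12 z + 18 \sqrt{2} \sqrt{z^{2} + 3} - 43}{12 \left(z^{2} + 1\right)}.
Check: d/dz[- \frac{20 z^{5} + 8 z^{3} + 18 \sqrt{2} z^{2} \sqrt{z^{2} + 3} - 39 z^{2} - 12 z + 18 \sqrt{2} \sqrt{z^{2} + 3} - 43}{12 \left(z^{2} + 1\right)}] = \frac{- 30 z^{6} \sqrt{z^{2} + 3} - 9 \sqrt{2} z^{5} - 54 z^{4} \sqrt{z^{2} + 3} - 18 \sqrt{2} z^{3} - 18 z^{2} \sqrt{z^{2} + 3} - 4 z \sqrt{z^{2} + 3} - 9 \sqrt{2} z + 6 \sqrt{z^{2} + 3}}{6 z^{4} \sqrt{z^{2} + 3} + 12 z^{2} \sqrt{z^{2} + 3} + 6 \sqrt{z^{2} + 3}}, which equals G'(z).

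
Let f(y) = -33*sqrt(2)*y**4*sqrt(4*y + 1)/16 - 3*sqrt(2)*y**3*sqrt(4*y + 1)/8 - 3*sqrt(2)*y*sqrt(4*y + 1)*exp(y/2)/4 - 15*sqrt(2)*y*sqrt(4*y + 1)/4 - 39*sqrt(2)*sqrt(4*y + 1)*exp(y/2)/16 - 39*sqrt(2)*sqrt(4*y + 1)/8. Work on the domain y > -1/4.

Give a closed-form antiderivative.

f has the shape u'v + uv' for u = -3*(2*y + 1/2)**(3/2)/2 and v = y**4/4 + y + exp(y/2) + 2 — it is the derivative of the product u*v.
Check: d/dy[-3*(2*y + 1/2)**(3/2)*(y**4/4 + y + exp(y/2) + 2)/2] = sqrt(2)*(-33*y**4*sqrt(4*y + 1) - 6*y**3*sqrt(4*y + 1) - 12*y*sqrt(4*y + 1)*exp(y/2) - 60*y*sqrt(4*y + 1) - 39*sqrt(4*y + 1)*exp(y/2) - 78*sqrt(4*y + 1))/16, which equals f(y).

An antiderivative is F(y) = -3*(2*y + 1/2)**(3/2)*(y**4/4 + y + exp(y/2) + 2)/2.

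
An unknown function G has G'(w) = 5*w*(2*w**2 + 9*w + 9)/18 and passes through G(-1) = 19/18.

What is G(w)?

The substitution u = -w**2/3 - w works: G'(w) is exactly (dG/du)*(du/dw) for that inner function.
A general antiderivative is 5*(-w**2/3 - w)**2/4 + C.
The condition gives C = 19/18 - (5/9) = 1/2.
So G(w) = 5*(-w**2/3 - w)**2/4 + 1/2.
Check: d/dw[5*(-w**2/3 - w)**2/4 + 1/2] = 5*w**3/9 + 5*w**2/2 + 5*w/2, which equals G'(w).

G(w) = 5*(-w**2/3 - w)**2/4 + 1/2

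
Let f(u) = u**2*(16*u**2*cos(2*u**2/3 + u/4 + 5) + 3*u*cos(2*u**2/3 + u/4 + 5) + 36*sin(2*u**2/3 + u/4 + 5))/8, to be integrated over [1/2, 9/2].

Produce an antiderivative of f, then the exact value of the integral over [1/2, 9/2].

Antiderivative: F(u) = 3*u**3*sin(2*u**2/3 + u/4 + 5)/2; value = -3*sin(127/24)/16 + 2187*sin(157/8)/16

f has the shape v'r + vr' for v = 3*u**3/2 and r = sin(2*u**2/3 + u/4 + 5) — it is the derivative of the product v*r.
F(u) = 3*u**3*sin(2*u**2/3 + u/4 + 5)/2 is an antiderivative of f.
Check: d/du[3*u**3*sin(2*u**2/3 + u/4 + 5)/2] = 2*u**4*cos(2*u**2/3 + u/4 + 5) + 3*u**3*cos(2*u**2/3 + u/4 + 5)/8 + 9*u**2*sin(2*u**2/3 + u/4 + 5)/2, which equals f(u).
F(9/2) = 2187*sin(157/8)/16; F(1/2) = 3*sin(127/24)/16.
Integral = F(9/2) - F(1/2) = -3*sin(127/24)/16 + 2187*sin(157/8)/16.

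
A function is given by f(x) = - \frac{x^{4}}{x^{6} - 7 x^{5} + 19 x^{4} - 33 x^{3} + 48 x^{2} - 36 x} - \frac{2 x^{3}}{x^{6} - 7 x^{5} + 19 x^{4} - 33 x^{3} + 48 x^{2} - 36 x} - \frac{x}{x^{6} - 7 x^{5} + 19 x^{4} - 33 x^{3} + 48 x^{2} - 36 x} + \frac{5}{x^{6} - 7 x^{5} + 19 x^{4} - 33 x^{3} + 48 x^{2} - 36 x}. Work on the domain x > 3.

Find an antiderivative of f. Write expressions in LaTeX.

An antiderivative is F(x) = \frac{- 490 x \log{\left(x \right)} - 13034 x \log{\left(x - 3 \right)} + 13842 x \log{\left(x - 2 \right)} - 159 x \log{\left(x^{2} + 3 \right)} + 194 \sqrt{3} x \operatorname{atan}{\left(\frac{\sqrt{3} x}{3} \right)} + 980 \log{\left(x \right)} + 26068 \log{\left(x - 3 \right)} - 27684 \log{\left(x - 2 \right)} + 318 \log{\left(x^{2} + 3 \right)} - 388 \sqrt{3} \operatorname{atan}{\left(\frac{\sqrt{3} x}{3} \right)} - 7308}{3528 x - 7056}.

Factor the denominator (x \left(x - 3\right) \left(x - 2\right)^{2} \left(x^{2} + 3\right)) and decompose: f = - \frac{53 x - 97}{588 \left(x^{2} + 3\right)} + \frac{769}{196 \left(x - 2\right)} + \frac{29}{14 \left(x - 2\right)^{2}} - \frac{133}{36 \left(x - 3\right)} - \frac{5}{36 x}; each piece integrates to a log, atan, or power term.
Check: d/dx[\frac{- 490 x \log{\left(x \right)} - 13034 x \log{\left(x - 3 \right)} + 13842 x \log{\left(x - 2 \right)} - 159 x \log{\left(x^{2} + 3 \right)} + 194 \sqrt{3} x \operatorname{atan}{\left(\frac{\sqrt{3} x}{3} \right)} + 980 \log{\left(x \right)} + 26068 \log{\left(x - 3 \right)} - 27684 \log{\left(x - 2 \right)} + 318 \log{\left(x^{2} + 3 \right)} - 388 \sqrt{3} \operatorname{atan}{\left(\frac{\sqrt{3} x}{3} \right)} - 7308}{3528 x - 7056}] = \frac{- x^{4} - 2 x^{3} - x + 5}{x^{6} - 7 x^{5} + 19 x^{4} - 33 x^{3} + 48 x^{2} - 36 x}, which equals f(x).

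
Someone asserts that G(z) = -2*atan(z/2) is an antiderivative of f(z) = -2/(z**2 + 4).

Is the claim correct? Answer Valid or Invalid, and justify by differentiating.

Invalid: d/dz[G] - f = -2/(z**2 + 4), which is not 0.

d/dz[G] = -4/(z**2 + 4)
d/dz[G] - f(z) = -2/(z**2 + 4) != 0.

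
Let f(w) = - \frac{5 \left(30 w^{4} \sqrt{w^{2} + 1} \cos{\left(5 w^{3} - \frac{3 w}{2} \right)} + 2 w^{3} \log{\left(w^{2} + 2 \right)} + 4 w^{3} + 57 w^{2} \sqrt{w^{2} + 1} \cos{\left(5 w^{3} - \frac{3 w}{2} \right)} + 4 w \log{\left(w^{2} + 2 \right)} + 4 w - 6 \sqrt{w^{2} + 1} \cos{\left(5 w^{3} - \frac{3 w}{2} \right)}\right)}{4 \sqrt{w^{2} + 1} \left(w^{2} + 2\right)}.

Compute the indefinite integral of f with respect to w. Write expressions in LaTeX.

For F(w) to be correct the identity F'(w) - f(w) = 0 must hold.
Check: d/dw[- \frac{5 \sqrt{w^{2} + 1} \log{\left(w^{2} + 2 \right)}}{2} - \frac{5 \sin{\left(5 w^{3} - \frac{3 w}{2} \right)}}{2}] = \frac{- 150 w^{4} \sqrt{w^{2} + 1} \cos{\left(5 w^{3} - \frac{3 w}{2} \right)} - 10 w^{3} \log{\left(w^{2} + 2 \right)} - 20 w^{3} - 285 w^{2} \sqrt{w^{2} + 1} \cos{\left(5 w^{3} - \frac{3 w}{2} \right)} - 20 w \log{\left(w^{2} + 2 \right)} - 20 w + 30 \sqrt{w^{2} + 1} \cos{\left(5 w^{3} - \frac{3 w}{2} \right)}}{4 w^{2} \sqrt{w^{2} + 1} + 8 \sqrt{w^{2} + 1}}, which equals f(w).

F(w) = - \frac{5 \sqrt{w^{2} + 1} \log{\left(w^{2} + 2 \right)}}{2} - \frac{5 \sin{\left(5 w^{3} - \frac{3 w}{2} \right)}}{2} + C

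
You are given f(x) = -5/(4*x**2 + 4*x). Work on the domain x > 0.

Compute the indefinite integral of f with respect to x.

The denominator factors as 4*x*(x + 1); partial fractions split f into directly integrable pieces: 5/(4*(x + 1)) - 5/(4*x).
Check: d/dx[5*(-log(x) + log(x + 1))/4] = -5/(4*x**2 + 4*x) = f(x).

F(x) = 5*(-log(x) + log(x + 1))/4 + C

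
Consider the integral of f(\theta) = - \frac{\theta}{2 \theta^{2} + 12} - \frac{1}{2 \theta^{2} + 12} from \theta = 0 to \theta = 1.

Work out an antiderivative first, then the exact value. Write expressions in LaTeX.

Integrate term by term and add the pieces.
F(\theta) = - \frac{3 \log{\left(\theta^{2} + 6 \right)} + \sqrt{6} \operatorname{atan}{\left(\frac{\sqrt{6} \theta}{6} \right)}}{12} is an antiderivative of f.
Check: d/d\theta[- \frac{3 \log{\left(\theta^{2} + 6 \right)} + \sqrt{6} \operatorname{atan}{\left(\frac{\sqrt{6} \theta}{6} \right)}}{12}] = \frac{- \theta - 1}{2 \theta^{2} + 12}, which equals f(\theta).
F(1) = - \frac{\log{\left(7 \right)}}{4} - \frac{\sqrt{6} \operatorname{atan}{\left(\frac{\sqrt{6}}{6} \right)}}{12}; F(0) = - \frac{\log{\left(6 \right)}}{4}.
Integral = F(1) - F(0) = - \frac{\log{\left(7 \right)}}{4} - \frac{\sqrt{6} \operatorname{atan}{\left(\frac{\sqrt{6}}{6} \right)}}{12} + \frac{\log{\left(6 \right)}}{4}.

Antiderivative: F(\theta) = - \frac{3 \log{\left(\theta^{2} + 6 \right)} + \sqrt{6} \operatorname{atan}{\left(\frac{\sqrt{6} \theta}{6} \right)}}{12}; value = - \frac{\log{\left(7 \right)}}{4} - \frac{\sqrt{6} \operatorname{atan}{\left(\frac{\sqrt{6}}{6} \right)}}{12} + \frac{\log{\left(6 \right)}}{4}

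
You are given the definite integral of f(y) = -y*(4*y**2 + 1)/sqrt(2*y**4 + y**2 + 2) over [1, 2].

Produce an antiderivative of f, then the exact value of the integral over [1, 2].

f matches the chain-rule pattern g'(h)*h' with inner function h(y) = 2*y**4 + y**2 + 2; substituting u = h(y) collapses the integral.
F(y) = -sqrt(2*y**4 + y**2 + 2) is an antiderivative of f.
Check: d/dy[-sqrt(2*y**4 + y**2 + 2)] = (-4*y**3 - y)/sqrt(2*y**4 + y**2 + 2), which equals f(y).
F(2) = -sqrt(38); F(1) = -sqrt(5).
Integral = F(2) - F(1) = -sqrt(38) + sqrt(5).

Antiderivative: F(y) = -sqrt(2*y**4 + y**2 + 2); value = -sqrt(38) + sqrt(5)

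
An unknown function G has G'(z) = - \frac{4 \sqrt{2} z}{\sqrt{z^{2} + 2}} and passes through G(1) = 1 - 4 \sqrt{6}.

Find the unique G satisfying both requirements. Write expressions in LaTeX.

The substitution u = 2 z^{2} + 4 works: G'(z) is exactly (dG/du)*(du/dz) for that inner function.
A general antiderivative is - 4 \sqrt{2 z^{2} + 4} + C.
The condition gives C = 1 - 4 \sqrt{6} - (- 4 \sqrt{6}) = 1.
So G(z) = - 4 \sqrt{2} \sqrt{z^{2} + 2} + 1.
Check: d/dz[- 4 \sqrt{2} \sqrt{z^{2} + 2} + 1] = - \frac{4 \sqrt{2} z}{\sqrt{z^{2} + 2}} = G'(z).

G(z) = - 4 \sqrt{2} \sqrt{z^{2} + 2} + 1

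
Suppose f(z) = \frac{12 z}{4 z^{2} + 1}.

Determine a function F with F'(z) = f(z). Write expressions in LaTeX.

The substitution u = 2 z^{2} + \frac{1}{2} works: f is exactly (dF/du)*(du/dz) for that inner function.
Check: d/dz[\frac{3 \log{\left(2 z^{2} + \frac{1}{2} \right)}}{2}] = \frac{12 z}{4 z^{2} + 1} = f(z).

An antiderivative is F(z) = \frac{3 \log{\left(2 z^{2} + \frac{1}{2} \right)}}{2}.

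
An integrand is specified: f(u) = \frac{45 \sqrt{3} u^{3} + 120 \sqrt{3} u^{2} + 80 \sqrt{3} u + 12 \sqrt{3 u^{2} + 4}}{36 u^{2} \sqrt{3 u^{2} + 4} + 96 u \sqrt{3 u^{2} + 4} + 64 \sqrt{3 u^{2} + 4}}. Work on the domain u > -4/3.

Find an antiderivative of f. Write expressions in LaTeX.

An antiderivative is F(u) = \frac{15 u \sqrt{3 u^{2} + 4} + 20 \sqrt{3 u^{2} + 4} - 4 \sqrt{3}}{12 \sqrt{3} u + 16 \sqrt{3}}.

Recover f(u) by differentiating a candidate F(u); any mismatch rules it out.
Check: d/du[\frac{15 u \sqrt{3 u^{2} + 4} + 20 \sqrt{3 u^{2} + 4} - 4 \sqrt{3}}{12 \sqrt{3} u + 16 \sqrt{3}}] = \frac{45 \sqrt{3} u^{3} + 120 \sqrt{3} u^{2} + 80 \sqrt{3} u + 12 \sqrt{3 u^{2} + 4}}{36 u^{2} \sqrt{3 u^{2} + 4} + 96 u \sqrt{3 u^{2} + 4} + 64 \sqrt{3 u^{2} + 4}} = f(u).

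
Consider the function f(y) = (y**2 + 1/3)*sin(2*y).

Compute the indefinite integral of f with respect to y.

F(y) = -(6*y**2*cos(2*y) - 6*y*sin(2*y) - cos(2*y))/12 + C

For F(y) to be correct the identity F'(y) - f(y) = 0 must hold.
Check: d/dy[-(6*y**2*cos(2*y) - 6*y*sin(2*y) - cos(2*y))/12] = y**2*sin(2*y) + sin(2*y)/3, which equals f(y).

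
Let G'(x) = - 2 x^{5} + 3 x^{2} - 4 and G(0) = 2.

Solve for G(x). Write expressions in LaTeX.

The integrand splits into summands that can be handled one at a time.
A general antiderivative is - \frac{x^{6}}{3} + x^{3} - 4 x + C.
The condition gives C = 2 - (0) = 2.
So G(x) = \frac{- x^{6} + 3 x^{3} - 12 x + 6}{3}.
Check: d/dx[\frac{- x^{6} + 3 x^{3} - 12 x + 6}{3}] = - 2 x^{5} + 3 x^{2} - 4 = G'(x).

G(x) = \frac{- x^{6} + 3 x^{3} - 12 x + 6}{3}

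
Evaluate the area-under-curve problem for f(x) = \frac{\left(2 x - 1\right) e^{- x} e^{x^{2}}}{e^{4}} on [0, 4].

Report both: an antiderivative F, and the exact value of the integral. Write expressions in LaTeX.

f matches the chain-rule pattern g'(h)*h' with inner function h(x) = x^{2} - x - 4; substituting u = h(x) collapses the integral.
F(x) = e^{x^{2} - x - 4} is an antiderivative of f.
Check: d/dx[e^{x^{2} - x - 4}] = \frac{\left(2 x - 1\right) e^{- x} e^{x^{2}}}{e^{4}} = f(x).
F(4) = e^{8}; F(0) = e^{-4}.
Integral = F(4) - F(0) = - \frac{1}{e^{4}} + e^{8}.

Antiderivative: F(x) = e^{x^{2} - x - 4}; value = - \frac{1}{e^{4}} + e^{8}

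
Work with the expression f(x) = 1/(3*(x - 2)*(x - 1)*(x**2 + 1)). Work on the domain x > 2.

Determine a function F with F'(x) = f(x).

An antiderivative is F(x) = log(x - 2)/15 - log(x - 1)/6 + log(x**2 + 1)/20 + atan(x)/30.

The denominator factors as 3*(x - 2)*(x - 1)*(x**2 + 1); partial fractions split f into directly integrable pieces: (3*x + 1)/(30*(x**2 + 1)) - 1/(6*(x - 1)) + 1/(15*(x - 2)).
Check: d/dx[log(x - 2)/15 - log(x - 1)/6 + log(x**2 + 1)/20 + atan(x)/30] = 1/(3*x**4 - 9*x**3 + 9*x**2 - 9*x + 6), which equals f(x).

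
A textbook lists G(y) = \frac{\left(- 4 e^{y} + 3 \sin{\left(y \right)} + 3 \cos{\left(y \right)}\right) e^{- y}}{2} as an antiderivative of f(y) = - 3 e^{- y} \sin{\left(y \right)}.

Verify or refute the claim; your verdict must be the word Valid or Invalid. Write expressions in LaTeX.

d/dy[G] = - 3 e^{- y} \sin{\left(y \right)}
This equals f(y) exactly, so the claim holds.

Valid: G'(y) = f(y).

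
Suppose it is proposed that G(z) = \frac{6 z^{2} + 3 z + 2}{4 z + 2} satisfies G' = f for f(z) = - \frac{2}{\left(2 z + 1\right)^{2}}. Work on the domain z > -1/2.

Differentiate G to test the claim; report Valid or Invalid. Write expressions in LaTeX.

d/dz[G] = \frac{12 z^{2} + 12 z - 1}{8 z^{2} + 8 z + 2}
d/dz[G] - f(z) = \frac{3}{2} != 0.

Invalid: d/dz[G] - f = \frac{3}{2}, which is not 0.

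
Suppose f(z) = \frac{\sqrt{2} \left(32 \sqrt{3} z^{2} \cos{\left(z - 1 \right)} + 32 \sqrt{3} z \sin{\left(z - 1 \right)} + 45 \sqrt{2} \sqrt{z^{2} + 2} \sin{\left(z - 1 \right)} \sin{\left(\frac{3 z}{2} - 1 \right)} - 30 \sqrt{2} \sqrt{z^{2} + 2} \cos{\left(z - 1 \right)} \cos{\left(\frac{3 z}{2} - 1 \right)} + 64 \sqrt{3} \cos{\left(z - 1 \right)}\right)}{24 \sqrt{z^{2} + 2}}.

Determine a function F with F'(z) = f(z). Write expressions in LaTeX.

An antiderivative is F(z) = - \frac{\left(- 8 \sqrt{6} \sqrt{z^{2} + 2} + 15 \cos{\left(\frac{3 z}{2} - 1 \right)}\right) \sin{\left(z - 1 \right)}}{6}.

Recognize the product-rule pattern: f = u'v + uv' with u = \frac{8 \sqrt{\frac{3 z^{2}}{2} + 3}}{3} - \frac{5 \cos{\left(\frac{3 z}{2} - 1 \right)}}{2}, v = \sin{\left(z - 1 \right)}, so integration by parts undoes it.
Check: d/dz[- \frac{\left(- 8 \sqrt{6} \sqrt{z^{2} + 2} + 15 \cos{\left(\frac{3 z}{2} - 1 \right)}\right) \sin{\left(z - 1 \right)}}{6}] = \frac{16 \sqrt{6} z^{2} \cos{\left(z - 1 \right)} + 16 \sqrt{6} z \sin{\left(z - 1 \right)} + 45 \sqrt{z^{2} + 2} \sin{\left(z - 1 \right)} \sin{\left(\frac{3 z}{2} - 1 \right)} - 30 \sqrt{z^{2} + 2} \cos{\left(z - 1 \right)} \cos{\left(\frac{3 z}{2} - 1 \right)} + 32 \sqrt{6} \cos{\left(z - 1 \right)}}{12 \sqrt{z^{2} + 2}}, which equals f(z).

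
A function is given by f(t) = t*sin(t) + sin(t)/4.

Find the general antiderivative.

F(t) = -t*cos(t) + sin(t) - cos(t)/4 + C

Integrate term by term and add the pieces.
Check: d/dt[-t*cos(t) + sin(t) - cos(t)/4] = t*sin(t) + sin(t)/4 = f(t).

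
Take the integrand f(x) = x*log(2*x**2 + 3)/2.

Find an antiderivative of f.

An antiderivative F(x) passes only if d/dx[F] lands on f(x) exactly.
Check: d/dx[x**2*log(2*x**2 + 3)/4 - x**2/4 + 3*log(2*x**2 + 3)/8] = x*log(2*x**2 + 3)/2 = f(x).

An antiderivative is F(x) = x**2*log(2*x**2 + 3)/4 - x**2/4 + 3*log(2*x**2 + 3)/8.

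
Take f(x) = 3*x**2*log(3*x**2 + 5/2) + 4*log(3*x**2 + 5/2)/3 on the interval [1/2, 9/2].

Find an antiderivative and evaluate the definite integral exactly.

Antiderivative: F(x) = x**3*log(3*x**2 + 5/2) - 2*x**3/3 + 4*x*log(3*x**2 + 5/2)/3 - x + sqrt(30)*atan(sqrt(30)*x/5)/6; value = -194/3 - 19*log(13/4)/24 - sqrt(30)*atan(sqrt(30)/10)/6 + sqrt(30)*atan(9*sqrt(30)/10)/6 + 777*log(253/4)/8

Integrate term by term and add the pieces.
F(x) = x**3*log(3*x**2 + 5/2) - 2*x**3/3 + 4*x*log(3*x**2 + 5/2)/3 - x + sqrt(30)*atan(sqrt(30)*x/5)/6 is an antiderivative of f.
Check: d/dx[x**3*log(3*x**2 + 5/2) - 2*x**3/3 + 4*x*log(3*x**2 + 5/2)/3 - x + sqrt(30)*atan(sqrt(30)*x/5)/6] = 3*x**2*log(3*x**2 + 5/2) + 4*log(3*x**2 + 5/2)/3 = f(x).
F(9/2) = -261/4 + sqrt(30)*atan(9*sqrt(30)/10)/6 + 777*log(253/4)/8; F(1/2) = -7/12 + sqrt(30)*atan(sqrt(30)/10)/6 + 19*log(13/4)/24.
Integral = F(9/2) - F(1/2) = -194/3 - 19*log(13/4)/24 - sqrt(30)*atan(sqrt(30)/10)/6 + sqrt(30)*atan(9*sqrt(30)/10)/6 + 777*log(253/4)/8.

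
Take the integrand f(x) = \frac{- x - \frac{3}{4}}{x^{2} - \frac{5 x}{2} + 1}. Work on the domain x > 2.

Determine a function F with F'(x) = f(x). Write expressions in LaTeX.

An antiderivative is F(x) = \frac{- 11 \log{\left(x - 2 \right)} + 5 \log{\left(x - \frac{1}{2} \right)}}{6}.

Factor the denominator (2 \left(x - 2\right) \left(2 x - 1\right)) and decompose: f = \frac{5}{3 \left(2 x - 1\right)} - \frac{11}{6 \left(x - 2\right)}; each piece integrates to a log, atan, or power term.
Check: d/dx[\frac{- 11 \log{\left(x - 2 \right)} + 5 \log{\left(x - \frac{1}{2} \right)}}{6}] = \frac{- 4 x - 3}{4 x^{2} - 10 x + 4}, which equals f(x).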